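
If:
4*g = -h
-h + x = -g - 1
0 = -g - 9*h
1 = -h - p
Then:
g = 0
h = 0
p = -1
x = -1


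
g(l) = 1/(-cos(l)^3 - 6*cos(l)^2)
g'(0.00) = 0.00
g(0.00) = -0.14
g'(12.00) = 0.28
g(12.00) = -0.21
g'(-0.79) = 0.64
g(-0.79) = -0.30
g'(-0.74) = 0.52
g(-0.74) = -0.27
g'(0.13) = -0.04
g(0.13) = -0.15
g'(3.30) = -0.06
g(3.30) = -0.20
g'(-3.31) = 0.06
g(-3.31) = -0.21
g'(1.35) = -30.40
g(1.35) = -3.35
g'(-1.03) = 2.01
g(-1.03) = -0.58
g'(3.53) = -0.17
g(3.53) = -0.23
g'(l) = (-3*sin(l)*cos(l)^2 - 12*sin(l)*cos(l))/(-cos(l)^3 - 6*cos(l)^2)^2 = -3*(cos(l) + 4)*sin(l)/((cos(l) + 6)^2*cos(l)^3)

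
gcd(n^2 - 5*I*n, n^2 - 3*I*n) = n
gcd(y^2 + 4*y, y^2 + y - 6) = 1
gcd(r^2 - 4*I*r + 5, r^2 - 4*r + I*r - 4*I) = r + I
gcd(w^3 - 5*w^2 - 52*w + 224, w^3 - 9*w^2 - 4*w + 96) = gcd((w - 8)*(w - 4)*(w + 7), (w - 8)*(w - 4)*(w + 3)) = w^2 - 12*w + 32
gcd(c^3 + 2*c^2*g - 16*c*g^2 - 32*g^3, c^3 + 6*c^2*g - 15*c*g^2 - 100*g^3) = c - 4*g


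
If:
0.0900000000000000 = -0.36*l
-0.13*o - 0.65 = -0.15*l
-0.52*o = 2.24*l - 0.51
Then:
No Solution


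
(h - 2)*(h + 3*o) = h^2 + 3*h*o - 2*h - 6*o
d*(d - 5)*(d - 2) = d^3 - 7*d^2 + 10*d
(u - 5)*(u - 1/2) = u^2 - 11*u/2 + 5/2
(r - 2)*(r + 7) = r^2 + 5*r - 14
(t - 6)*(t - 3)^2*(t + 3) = t^4 - 9*t^3 + 9*t^2 + 81*t - 162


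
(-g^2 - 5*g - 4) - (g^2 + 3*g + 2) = -2*g^2 - 8*g - 6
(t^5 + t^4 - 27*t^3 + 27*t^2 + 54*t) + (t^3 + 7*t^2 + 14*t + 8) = t^5 + t^4 - 26*t^3 + 34*t^2 + 68*t + 8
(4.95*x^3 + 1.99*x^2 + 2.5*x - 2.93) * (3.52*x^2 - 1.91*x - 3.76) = 17.424*x^5 - 2.4497*x^4 - 13.6129*x^3 - 22.571*x^2 - 3.8037*x + 11.0168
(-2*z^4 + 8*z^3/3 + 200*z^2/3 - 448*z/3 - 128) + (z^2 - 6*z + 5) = -2*z^4 + 8*z^3/3 + 203*z^2/3 - 466*z/3 - 123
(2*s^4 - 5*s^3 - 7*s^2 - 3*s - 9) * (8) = 16*s^4 - 40*s^3 - 56*s^2 - 24*s - 72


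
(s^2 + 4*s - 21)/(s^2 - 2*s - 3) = (s + 7)/(s + 1)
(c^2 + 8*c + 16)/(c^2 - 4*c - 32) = (c + 4)/(c - 8)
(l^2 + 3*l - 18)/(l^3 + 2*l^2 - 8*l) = (l^2 + 3*l - 18)/(l*(l^2 + 2*l - 8))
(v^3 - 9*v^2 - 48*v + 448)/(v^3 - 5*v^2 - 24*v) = (v^2 - v - 56)/(v*(v + 3))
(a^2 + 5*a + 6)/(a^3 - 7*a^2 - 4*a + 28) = (a + 3)/(a^2 - 9*a + 14)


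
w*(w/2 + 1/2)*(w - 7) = w^3/2 - 3*w^2 - 7*w/2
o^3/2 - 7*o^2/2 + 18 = (o/2 + 1)*(o - 6)*(o - 3)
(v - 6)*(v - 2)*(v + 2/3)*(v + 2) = v^4 - 16*v^3/3 - 8*v^2 + 64*v/3 + 16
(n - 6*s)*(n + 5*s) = n^2 - n*s - 30*s^2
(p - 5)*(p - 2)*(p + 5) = p^3 - 2*p^2 - 25*p + 50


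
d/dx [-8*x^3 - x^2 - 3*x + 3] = -24*x^2 - 2*x - 3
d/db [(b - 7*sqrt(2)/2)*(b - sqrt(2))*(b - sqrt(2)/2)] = 3*b^2 - 10*sqrt(2)*b + 23/2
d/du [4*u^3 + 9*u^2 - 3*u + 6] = 12*u^2 + 18*u - 3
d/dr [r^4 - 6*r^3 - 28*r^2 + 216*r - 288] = 4*r^3 - 18*r^2 - 56*r + 216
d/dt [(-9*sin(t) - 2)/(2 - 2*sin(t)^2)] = (-4*sin(t) + 9*cos(t)^2 - 18)/(2*cos(t)^3)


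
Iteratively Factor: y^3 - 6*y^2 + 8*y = (y)*(y^2 - 6*y + 8) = y*(y - 2)*(y - 4)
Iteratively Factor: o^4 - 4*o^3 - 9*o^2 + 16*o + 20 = (o - 2)*(o^3 - 2*o^2 - 13*o - 10) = (o - 2)*(o + 1)*(o^2 - 3*o - 10) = (o - 5)*(o - 2)*(o + 1)*(o + 2)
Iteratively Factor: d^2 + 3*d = (d + 3)*(d)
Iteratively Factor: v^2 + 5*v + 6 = (v + 2)*(v + 3)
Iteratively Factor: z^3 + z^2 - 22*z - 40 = (z - 5)*(z^2 + 6*z + 8) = (z - 5)*(z + 2)*(z + 4)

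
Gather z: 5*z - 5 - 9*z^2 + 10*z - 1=-9*z^2 + 15*z - 6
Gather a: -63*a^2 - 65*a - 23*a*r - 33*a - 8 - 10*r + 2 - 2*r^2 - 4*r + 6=-63*a^2 + a*(-23*r - 98) - 2*r^2 - 14*r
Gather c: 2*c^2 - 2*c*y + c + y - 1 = 2*c^2 + c*(1 - 2*y) + y - 1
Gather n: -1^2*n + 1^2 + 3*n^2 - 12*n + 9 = 3*n^2 - 13*n + 10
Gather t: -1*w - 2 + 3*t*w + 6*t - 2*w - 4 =t*(3*w + 6) - 3*w - 6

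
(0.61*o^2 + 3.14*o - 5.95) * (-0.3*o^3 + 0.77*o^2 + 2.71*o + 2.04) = -0.183*o^5 - 0.4723*o^4 + 5.8559*o^3 + 5.1723*o^2 - 9.7189*o - 12.138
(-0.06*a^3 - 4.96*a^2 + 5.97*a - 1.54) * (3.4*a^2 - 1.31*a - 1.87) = -0.204*a^5 - 16.7854*a^4 + 26.9078*a^3 - 3.7815*a^2 - 9.1465*a + 2.8798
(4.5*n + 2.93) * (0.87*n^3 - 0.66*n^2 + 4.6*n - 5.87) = 3.915*n^4 - 0.4209*n^3 + 18.7662*n^2 - 12.937*n - 17.1991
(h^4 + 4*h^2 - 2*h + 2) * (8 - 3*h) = -3*h^5 + 8*h^4 - 12*h^3 + 38*h^2 - 22*h + 16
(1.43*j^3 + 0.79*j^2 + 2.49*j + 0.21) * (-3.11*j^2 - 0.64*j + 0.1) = -4.4473*j^5 - 3.3721*j^4 - 8.1065*j^3 - 2.1677*j^2 + 0.1146*j + 0.021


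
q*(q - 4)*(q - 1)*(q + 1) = q^4 - 4*q^3 - q^2 + 4*q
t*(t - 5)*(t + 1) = t^3 - 4*t^2 - 5*t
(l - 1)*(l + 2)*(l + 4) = l^3 + 5*l^2 + 2*l - 8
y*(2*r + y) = 2*r*y + y^2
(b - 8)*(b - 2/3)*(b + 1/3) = b^3 - 25*b^2/3 + 22*b/9 + 16/9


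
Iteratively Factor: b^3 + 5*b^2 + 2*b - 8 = (b - 1)*(b^2 + 6*b + 8) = (b - 1)*(b + 2)*(b + 4)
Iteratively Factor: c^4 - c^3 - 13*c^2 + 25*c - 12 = (c + 4)*(c^3 - 5*c^2 + 7*c - 3) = (c - 1)*(c + 4)*(c^2 - 4*c + 3) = (c - 1)^2*(c + 4)*(c - 3)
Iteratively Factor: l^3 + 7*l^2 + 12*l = (l + 4)*(l^2 + 3*l) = l*(l + 4)*(l + 3)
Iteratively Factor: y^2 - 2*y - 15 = (y + 3)*(y - 5)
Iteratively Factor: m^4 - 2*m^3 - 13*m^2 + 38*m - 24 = (m - 2)*(m^3 - 13*m + 12) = (m - 2)*(m - 1)*(m^2 + m - 12) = (m - 2)*(m - 1)*(m + 4)*(m - 3)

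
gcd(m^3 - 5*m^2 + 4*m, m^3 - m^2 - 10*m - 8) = m - 4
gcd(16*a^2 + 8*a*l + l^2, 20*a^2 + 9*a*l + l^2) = 4*a + l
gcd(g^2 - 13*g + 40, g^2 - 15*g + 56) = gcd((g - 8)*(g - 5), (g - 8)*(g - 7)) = g - 8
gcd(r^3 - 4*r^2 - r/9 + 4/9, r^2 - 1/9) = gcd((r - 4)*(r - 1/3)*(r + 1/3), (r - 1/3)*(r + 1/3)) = r^2 - 1/9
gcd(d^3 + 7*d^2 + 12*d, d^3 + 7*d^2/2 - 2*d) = d^2 + 4*d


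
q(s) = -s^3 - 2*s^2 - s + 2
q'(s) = -3*s^2 - 4*s - 1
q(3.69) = -79.17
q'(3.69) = -56.61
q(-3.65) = 27.63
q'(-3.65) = -26.37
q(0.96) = -1.69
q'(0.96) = -7.60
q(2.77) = -37.37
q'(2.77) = -35.10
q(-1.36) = 2.18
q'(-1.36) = -1.11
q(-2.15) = 4.84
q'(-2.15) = -6.27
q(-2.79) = 10.94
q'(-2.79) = -13.19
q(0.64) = 0.28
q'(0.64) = -4.79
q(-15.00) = 2942.00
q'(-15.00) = -616.00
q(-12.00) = 1454.00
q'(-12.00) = -385.00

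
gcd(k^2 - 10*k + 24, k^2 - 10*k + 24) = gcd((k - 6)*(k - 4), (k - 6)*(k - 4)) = k^2 - 10*k + 24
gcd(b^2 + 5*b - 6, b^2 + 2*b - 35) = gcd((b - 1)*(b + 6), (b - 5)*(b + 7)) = 1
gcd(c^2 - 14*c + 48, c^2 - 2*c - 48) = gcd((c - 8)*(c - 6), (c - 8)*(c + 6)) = c - 8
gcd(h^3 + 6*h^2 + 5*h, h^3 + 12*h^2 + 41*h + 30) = h^2 + 6*h + 5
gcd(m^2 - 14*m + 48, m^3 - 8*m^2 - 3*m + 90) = m - 6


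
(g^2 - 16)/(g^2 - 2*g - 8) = (g + 4)/(g + 2)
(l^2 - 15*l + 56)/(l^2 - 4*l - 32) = (l - 7)/(l + 4)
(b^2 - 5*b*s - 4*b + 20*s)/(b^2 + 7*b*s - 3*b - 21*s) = (b^2 - 5*b*s - 4*b + 20*s)/(b^2 + 7*b*s - 3*b - 21*s)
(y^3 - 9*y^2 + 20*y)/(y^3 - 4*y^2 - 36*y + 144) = y*(y - 5)/(y^2 - 36)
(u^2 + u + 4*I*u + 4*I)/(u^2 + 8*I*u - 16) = (u + 1)/(u + 4*I)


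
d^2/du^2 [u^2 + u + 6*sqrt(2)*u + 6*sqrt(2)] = 2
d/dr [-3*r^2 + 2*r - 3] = 2 - 6*r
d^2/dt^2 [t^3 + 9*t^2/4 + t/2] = 6*t + 9/2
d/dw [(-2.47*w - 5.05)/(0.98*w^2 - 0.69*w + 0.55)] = (2.4206*w^2 + 9.898*w - 4.843)/(0.9604*w^4 - 1.3524*w^3 + 1.5541*w^2 - 0.759*w + 0.3025)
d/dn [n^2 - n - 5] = 2*n - 1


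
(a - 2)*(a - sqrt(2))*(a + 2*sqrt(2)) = a^3 - 2*a^2 + sqrt(2)*a^2 - 4*a - 2*sqrt(2)*a + 8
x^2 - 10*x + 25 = (x - 5)^2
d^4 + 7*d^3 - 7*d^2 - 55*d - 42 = (d - 3)*(d + 1)*(d + 2)*(d + 7)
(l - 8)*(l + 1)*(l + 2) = l^3 - 5*l^2 - 22*l - 16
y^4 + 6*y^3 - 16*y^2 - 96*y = y*(y - 4)*(y + 4)*(y + 6)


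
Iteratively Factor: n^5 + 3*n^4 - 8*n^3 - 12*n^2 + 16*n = (n - 2)*(n^4 + 5*n^3 + 2*n^2 - 8*n) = (n - 2)*(n - 1)*(n^3 + 6*n^2 + 8*n) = (n - 2)*(n - 1)*(n + 2)*(n^2 + 4*n) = n*(n - 2)*(n - 1)*(n + 2)*(n + 4)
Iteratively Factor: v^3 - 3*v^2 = (v)*(v^2 - 3*v) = v*(v - 3)*(v)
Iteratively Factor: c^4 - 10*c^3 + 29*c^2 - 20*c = (c - 1)*(c^3 - 9*c^2 + 20*c) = (c - 5)*(c - 1)*(c^2 - 4*c) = (c - 5)*(c - 4)*(c - 1)*(c)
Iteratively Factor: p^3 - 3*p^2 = (p)*(p^2 - 3*p) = p*(p - 3)*(p)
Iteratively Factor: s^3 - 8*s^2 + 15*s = (s - 3)*(s^2 - 5*s) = s*(s - 3)*(s - 5)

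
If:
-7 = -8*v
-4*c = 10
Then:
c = -5/2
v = 7/8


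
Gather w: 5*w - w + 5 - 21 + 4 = 4*w - 12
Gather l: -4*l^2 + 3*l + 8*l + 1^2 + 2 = -4*l^2 + 11*l + 3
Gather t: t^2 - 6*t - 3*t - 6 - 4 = t^2 - 9*t - 10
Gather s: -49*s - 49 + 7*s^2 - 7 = 7*s^2 - 49*s - 56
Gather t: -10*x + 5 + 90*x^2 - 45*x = 90*x^2 - 55*x + 5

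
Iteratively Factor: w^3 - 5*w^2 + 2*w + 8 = (w - 2)*(w^2 - 3*w - 4) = (w - 4)*(w - 2)*(w + 1)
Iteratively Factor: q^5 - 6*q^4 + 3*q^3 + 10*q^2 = (q - 5)*(q^4 - q^3 - 2*q^2) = (q - 5)*(q - 2)*(q^3 + q^2) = q*(q - 5)*(q - 2)*(q^2 + q) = q*(q - 5)*(q - 2)*(q + 1)*(q)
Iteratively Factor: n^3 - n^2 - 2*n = (n + 1)*(n^2 - 2*n) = n*(n + 1)*(n - 2)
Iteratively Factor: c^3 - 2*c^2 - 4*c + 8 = (c - 2)*(c^2 - 4) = (c - 2)^2*(c + 2)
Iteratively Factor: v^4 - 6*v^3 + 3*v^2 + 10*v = (v - 5)*(v^3 - v^2 - 2*v) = v*(v - 5)*(v^2 - v - 2) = v*(v - 5)*(v - 2)*(v + 1)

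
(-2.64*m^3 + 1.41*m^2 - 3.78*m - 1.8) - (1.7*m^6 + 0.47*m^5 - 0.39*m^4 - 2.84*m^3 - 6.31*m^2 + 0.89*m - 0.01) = -1.7*m^6 - 0.47*m^5 + 0.39*m^4 + 0.2*m^3 + 7.72*m^2 - 4.67*m - 1.79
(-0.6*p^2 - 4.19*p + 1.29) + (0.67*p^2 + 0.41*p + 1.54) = 0.0700000000000001*p^2 - 3.78*p + 2.83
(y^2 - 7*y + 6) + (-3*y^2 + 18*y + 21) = -2*y^2 + 11*y + 27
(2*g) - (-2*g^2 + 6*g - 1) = 2*g^2 - 4*g + 1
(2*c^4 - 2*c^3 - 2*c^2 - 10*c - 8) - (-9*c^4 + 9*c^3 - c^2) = 11*c^4 - 11*c^3 - c^2 - 10*c - 8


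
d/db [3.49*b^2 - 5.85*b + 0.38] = 6.98*b - 5.85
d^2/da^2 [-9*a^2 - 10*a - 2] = -18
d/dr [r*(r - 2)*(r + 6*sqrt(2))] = 3*r^2 - 4*r + 12*sqrt(2)*r - 12*sqrt(2)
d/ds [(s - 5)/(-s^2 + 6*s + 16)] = (-s^2 + 6*s + 2*(s - 5)*(s - 3) + 16)/(-s^2 + 6*s + 16)^2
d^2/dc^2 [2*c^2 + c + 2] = 4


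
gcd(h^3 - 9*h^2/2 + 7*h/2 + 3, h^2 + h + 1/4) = h + 1/2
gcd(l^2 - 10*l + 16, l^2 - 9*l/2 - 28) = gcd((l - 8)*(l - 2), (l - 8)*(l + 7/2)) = l - 8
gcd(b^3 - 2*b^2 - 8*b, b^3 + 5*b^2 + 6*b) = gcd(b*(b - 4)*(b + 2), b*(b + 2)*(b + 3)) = b^2 + 2*b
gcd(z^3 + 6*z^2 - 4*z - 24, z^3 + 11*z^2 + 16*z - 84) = z^2 + 4*z - 12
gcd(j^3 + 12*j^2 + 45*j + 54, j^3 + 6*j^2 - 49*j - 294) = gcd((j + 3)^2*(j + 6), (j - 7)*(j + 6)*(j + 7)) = j + 6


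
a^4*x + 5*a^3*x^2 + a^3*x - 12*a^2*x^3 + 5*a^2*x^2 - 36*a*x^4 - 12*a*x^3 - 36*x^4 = (a - 3*x)*(a + 2*x)*(a + 6*x)*(a*x + x)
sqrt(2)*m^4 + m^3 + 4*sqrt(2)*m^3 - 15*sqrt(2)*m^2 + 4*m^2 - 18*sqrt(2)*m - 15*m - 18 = (m - 3)*(m + 6)*(m + sqrt(2)/2)*(sqrt(2)*m + sqrt(2))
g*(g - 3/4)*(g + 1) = g^3 + g^2/4 - 3*g/4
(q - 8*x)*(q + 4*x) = q^2 - 4*q*x - 32*x^2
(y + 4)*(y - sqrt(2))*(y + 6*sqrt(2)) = y^3 + 4*y^2 + 5*sqrt(2)*y^2 - 12*y + 20*sqrt(2)*y - 48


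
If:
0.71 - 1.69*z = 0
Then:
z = 0.42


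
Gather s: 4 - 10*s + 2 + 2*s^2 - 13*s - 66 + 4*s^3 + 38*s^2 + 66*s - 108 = 4*s^3 + 40*s^2 + 43*s - 168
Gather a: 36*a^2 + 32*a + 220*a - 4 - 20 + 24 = 36*a^2 + 252*a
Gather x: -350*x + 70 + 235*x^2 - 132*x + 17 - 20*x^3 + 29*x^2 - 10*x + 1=-20*x^3 + 264*x^2 - 492*x + 88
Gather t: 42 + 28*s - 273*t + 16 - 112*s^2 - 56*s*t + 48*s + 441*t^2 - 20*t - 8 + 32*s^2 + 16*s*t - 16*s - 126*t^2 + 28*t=-80*s^2 + 60*s + 315*t^2 + t*(-40*s - 265) + 50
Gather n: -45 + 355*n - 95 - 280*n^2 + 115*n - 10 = -280*n^2 + 470*n - 150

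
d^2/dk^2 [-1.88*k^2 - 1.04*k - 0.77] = -3.76000000000000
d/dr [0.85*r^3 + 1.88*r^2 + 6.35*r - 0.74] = 2.55*r^2 + 3.76*r + 6.35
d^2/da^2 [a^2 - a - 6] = 2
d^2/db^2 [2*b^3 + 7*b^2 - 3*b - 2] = 12*b + 14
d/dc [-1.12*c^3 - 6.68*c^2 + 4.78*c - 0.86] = -3.36*c^2 - 13.36*c + 4.78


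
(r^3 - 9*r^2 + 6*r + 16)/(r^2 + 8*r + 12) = (r^3 - 9*r^2 + 6*r + 16)/(r^2 + 8*r + 12)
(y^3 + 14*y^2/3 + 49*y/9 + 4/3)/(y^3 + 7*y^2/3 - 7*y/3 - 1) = (y + 4/3)/(y - 1)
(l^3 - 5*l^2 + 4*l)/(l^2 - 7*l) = (l^2 - 5*l + 4)/(l - 7)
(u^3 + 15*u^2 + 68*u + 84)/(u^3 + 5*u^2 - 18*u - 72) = (u^2 + 9*u + 14)/(u^2 - u - 12)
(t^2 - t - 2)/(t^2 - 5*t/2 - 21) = 2*(-t^2 + t + 2)/(-2*t^2 + 5*t + 42)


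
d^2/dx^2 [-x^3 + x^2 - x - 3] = 2 - 6*x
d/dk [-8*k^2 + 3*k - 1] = 3 - 16*k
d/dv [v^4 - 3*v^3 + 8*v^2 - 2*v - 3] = 4*v^3 - 9*v^2 + 16*v - 2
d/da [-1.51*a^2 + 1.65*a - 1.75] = 1.65 - 3.02*a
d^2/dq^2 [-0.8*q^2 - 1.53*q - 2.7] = -1.60000000000000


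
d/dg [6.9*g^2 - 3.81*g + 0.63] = 13.8*g - 3.81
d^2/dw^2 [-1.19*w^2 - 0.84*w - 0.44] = -2.38000000000000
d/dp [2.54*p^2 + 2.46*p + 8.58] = 5.08*p + 2.46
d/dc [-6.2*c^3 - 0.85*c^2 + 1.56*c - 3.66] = -18.6*c^2 - 1.7*c + 1.56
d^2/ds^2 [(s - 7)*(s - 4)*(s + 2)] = 6*s - 18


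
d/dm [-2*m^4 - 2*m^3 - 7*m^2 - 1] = 2*m*(-4*m^2 - 3*m - 7)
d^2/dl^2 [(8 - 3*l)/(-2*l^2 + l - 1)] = 2*((19 - 18*l)*(2*l^2 - l + 1) + (3*l - 8)*(4*l - 1)^2)/(2*l^2 - l + 1)^3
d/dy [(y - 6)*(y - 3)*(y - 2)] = 3*y^2 - 22*y + 36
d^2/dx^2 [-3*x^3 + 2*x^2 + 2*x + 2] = 4 - 18*x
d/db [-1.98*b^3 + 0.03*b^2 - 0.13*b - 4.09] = -5.94*b^2 + 0.06*b - 0.13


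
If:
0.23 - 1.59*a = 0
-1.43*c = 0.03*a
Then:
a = 0.14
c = -0.00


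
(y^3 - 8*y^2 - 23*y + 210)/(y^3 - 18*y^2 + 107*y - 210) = (y + 5)/(y - 5)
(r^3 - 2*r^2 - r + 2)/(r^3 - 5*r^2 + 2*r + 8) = (r - 1)/(r - 4)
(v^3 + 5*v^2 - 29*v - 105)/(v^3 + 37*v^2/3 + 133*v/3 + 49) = 3*(v - 5)/(3*v + 7)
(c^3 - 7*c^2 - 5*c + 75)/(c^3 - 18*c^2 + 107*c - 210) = (c^2 - 2*c - 15)/(c^2 - 13*c + 42)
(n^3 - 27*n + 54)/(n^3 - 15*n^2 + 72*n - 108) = (n^2 + 3*n - 18)/(n^2 - 12*n + 36)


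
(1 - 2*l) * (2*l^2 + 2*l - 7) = -4*l^3 - 2*l^2 + 16*l - 7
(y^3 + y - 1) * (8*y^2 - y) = 8*y^5 - y^4 + 8*y^3 - 9*y^2 + y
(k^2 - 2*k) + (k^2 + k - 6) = 2*k^2 - k - 6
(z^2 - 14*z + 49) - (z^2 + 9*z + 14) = 35 - 23*z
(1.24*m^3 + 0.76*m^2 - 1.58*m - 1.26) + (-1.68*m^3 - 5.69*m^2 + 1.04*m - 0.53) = -0.44*m^3 - 4.93*m^2 - 0.54*m - 1.79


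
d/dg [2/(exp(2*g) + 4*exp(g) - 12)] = 4*(-exp(g) - 2)*exp(g)/(exp(2*g) + 4*exp(g) - 12)^2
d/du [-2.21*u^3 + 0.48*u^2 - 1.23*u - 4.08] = -6.63*u^2 + 0.96*u - 1.23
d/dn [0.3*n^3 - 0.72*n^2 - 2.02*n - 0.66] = 0.9*n^2 - 1.44*n - 2.02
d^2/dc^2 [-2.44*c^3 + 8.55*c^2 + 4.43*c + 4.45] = 17.1 - 14.64*c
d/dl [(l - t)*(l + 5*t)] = 2*l + 4*t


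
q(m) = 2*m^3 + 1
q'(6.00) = 216.00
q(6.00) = 433.00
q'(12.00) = 864.00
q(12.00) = 3457.00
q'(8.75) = 459.38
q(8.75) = 1340.84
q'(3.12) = 58.41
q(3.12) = 61.74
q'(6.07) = 221.07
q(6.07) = 448.30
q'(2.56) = 39.32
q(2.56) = 34.55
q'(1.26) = 9.53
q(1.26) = 5.00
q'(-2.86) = 49.08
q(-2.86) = -45.79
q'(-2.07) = 25.71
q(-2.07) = -16.74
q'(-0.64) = 2.46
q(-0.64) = 0.48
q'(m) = 6*m^2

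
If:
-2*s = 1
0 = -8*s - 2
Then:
No Solution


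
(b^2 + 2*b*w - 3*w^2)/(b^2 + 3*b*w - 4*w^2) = (b + 3*w)/(b + 4*w)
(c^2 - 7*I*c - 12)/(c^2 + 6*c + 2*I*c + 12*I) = (c^2 - 7*I*c - 12)/(c^2 + 2*c*(3 + I) + 12*I)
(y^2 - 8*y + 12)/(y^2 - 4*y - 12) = (y - 2)/(y + 2)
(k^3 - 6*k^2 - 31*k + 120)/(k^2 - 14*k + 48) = (k^2 + 2*k - 15)/(k - 6)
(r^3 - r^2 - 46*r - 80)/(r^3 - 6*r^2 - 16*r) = (r + 5)/r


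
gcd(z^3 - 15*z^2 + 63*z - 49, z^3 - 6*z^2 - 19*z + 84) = z - 7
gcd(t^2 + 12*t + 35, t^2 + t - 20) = t + 5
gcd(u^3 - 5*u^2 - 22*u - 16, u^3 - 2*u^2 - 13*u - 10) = u^2 + 3*u + 2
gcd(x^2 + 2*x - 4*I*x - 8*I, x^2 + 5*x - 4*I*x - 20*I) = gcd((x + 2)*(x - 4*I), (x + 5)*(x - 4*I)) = x - 4*I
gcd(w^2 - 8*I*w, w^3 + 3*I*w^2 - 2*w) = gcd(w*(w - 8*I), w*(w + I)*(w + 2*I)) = w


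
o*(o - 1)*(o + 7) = o^3 + 6*o^2 - 7*o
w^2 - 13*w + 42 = (w - 7)*(w - 6)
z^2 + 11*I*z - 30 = (z + 5*I)*(z + 6*I)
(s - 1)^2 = s^2 - 2*s + 1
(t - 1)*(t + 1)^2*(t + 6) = t^4 + 7*t^3 + 5*t^2 - 7*t - 6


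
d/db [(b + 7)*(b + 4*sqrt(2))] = 2*b + 4*sqrt(2) + 7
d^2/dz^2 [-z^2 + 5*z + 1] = -2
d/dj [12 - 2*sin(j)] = -2*cos(j)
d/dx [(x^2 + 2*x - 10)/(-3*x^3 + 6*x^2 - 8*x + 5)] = (3*x^4 + 12*x^3 - 110*x^2 + 130*x - 70)/(9*x^6 - 36*x^5 + 84*x^4 - 126*x^3 + 124*x^2 - 80*x + 25)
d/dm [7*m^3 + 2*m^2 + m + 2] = 21*m^2 + 4*m + 1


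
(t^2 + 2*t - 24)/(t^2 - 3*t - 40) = (-t^2 - 2*t + 24)/(-t^2 + 3*t + 40)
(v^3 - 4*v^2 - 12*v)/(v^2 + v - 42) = v*(v + 2)/(v + 7)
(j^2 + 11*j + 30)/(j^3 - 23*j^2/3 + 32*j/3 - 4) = 3*(j^2 + 11*j + 30)/(3*j^3 - 23*j^2 + 32*j - 12)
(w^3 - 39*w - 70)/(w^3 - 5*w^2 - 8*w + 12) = (w^2 - 2*w - 35)/(w^2 - 7*w + 6)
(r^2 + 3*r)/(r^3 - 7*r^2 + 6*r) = (r + 3)/(r^2 - 7*r + 6)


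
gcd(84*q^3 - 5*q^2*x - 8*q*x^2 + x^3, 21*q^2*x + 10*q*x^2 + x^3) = 3*q + x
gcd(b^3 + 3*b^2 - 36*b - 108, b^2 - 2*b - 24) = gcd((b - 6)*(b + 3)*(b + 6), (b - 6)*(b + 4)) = b - 6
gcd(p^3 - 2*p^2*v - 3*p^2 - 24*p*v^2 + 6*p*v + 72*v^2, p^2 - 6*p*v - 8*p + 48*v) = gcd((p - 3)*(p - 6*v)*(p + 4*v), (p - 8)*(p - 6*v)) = p - 6*v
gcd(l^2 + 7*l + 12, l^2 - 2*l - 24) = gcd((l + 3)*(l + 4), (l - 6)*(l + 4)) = l + 4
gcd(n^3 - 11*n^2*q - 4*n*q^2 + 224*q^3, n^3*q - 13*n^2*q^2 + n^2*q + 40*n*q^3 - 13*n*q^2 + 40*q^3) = -n + 8*q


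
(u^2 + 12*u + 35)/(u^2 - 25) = (u + 7)/(u - 5)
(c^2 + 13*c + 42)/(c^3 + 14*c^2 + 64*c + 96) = (c + 7)/(c^2 + 8*c + 16)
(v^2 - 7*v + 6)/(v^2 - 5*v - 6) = (v - 1)/(v + 1)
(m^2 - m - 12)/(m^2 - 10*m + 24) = (m + 3)/(m - 6)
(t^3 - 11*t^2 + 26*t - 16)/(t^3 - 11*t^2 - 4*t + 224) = (t^2 - 3*t + 2)/(t^2 - 3*t - 28)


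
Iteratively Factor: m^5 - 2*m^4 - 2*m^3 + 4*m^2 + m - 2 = (m - 1)*(m^4 - m^3 - 3*m^2 + m + 2) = (m - 1)^2*(m^3 - 3*m - 2) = (m - 1)^2*(m + 1)*(m^2 - m - 2) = (m - 2)*(m - 1)^2*(m + 1)*(m + 1)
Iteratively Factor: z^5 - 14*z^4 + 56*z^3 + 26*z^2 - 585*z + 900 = (z - 3)*(z^4 - 11*z^3 + 23*z^2 + 95*z - 300) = (z - 4)*(z - 3)*(z^3 - 7*z^2 - 5*z + 75) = (z - 5)*(z - 4)*(z - 3)*(z^2 - 2*z - 15) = (z - 5)*(z - 4)*(z - 3)*(z + 3)*(z - 5)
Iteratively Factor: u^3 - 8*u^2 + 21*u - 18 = (u - 3)*(u^2 - 5*u + 6) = (u - 3)^2*(u - 2)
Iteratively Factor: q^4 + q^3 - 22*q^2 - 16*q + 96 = (q - 2)*(q^3 + 3*q^2 - 16*q - 48) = (q - 2)*(q + 3)*(q^2 - 16) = (q - 2)*(q + 3)*(q + 4)*(q - 4)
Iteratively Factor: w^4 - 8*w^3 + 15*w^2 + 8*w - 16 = (w + 1)*(w^3 - 9*w^2 + 24*w - 16) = (w - 4)*(w + 1)*(w^2 - 5*w + 4) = (w - 4)^2*(w + 1)*(w - 1)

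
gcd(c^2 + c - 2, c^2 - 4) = c + 2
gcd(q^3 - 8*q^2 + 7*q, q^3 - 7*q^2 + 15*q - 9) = q - 1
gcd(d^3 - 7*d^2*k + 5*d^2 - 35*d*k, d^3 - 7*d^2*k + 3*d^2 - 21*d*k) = d^2 - 7*d*k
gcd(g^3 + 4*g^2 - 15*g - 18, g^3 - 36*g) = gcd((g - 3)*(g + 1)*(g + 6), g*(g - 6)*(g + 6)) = g + 6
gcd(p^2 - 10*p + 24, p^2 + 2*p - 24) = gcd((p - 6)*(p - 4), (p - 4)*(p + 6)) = p - 4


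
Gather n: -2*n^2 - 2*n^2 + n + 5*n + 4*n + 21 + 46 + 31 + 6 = -4*n^2 + 10*n + 104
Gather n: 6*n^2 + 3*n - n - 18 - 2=6*n^2 + 2*n - 20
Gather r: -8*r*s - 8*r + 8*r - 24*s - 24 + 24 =-8*r*s - 24*s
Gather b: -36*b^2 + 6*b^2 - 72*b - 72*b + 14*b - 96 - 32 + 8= -30*b^2 - 130*b - 120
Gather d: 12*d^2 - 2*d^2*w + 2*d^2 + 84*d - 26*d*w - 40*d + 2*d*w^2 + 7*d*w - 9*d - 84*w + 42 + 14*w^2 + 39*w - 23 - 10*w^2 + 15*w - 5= d^2*(14 - 2*w) + d*(2*w^2 - 19*w + 35) + 4*w^2 - 30*w + 14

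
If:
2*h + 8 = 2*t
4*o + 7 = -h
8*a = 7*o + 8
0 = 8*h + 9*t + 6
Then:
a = 5/544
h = -42/17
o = -77/68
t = 26/17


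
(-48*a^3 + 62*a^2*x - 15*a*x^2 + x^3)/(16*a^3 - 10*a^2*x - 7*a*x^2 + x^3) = (-6*a + x)/(2*a + x)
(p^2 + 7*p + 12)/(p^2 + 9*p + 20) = (p + 3)/(p + 5)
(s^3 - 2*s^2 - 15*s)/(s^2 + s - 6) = s*(s - 5)/(s - 2)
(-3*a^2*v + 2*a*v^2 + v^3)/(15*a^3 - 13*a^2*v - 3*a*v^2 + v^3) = v/(-5*a + v)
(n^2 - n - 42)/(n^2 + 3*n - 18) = (n - 7)/(n - 3)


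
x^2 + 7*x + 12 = (x + 3)*(x + 4)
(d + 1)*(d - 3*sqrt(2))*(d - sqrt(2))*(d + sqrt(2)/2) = d^4 - 7*sqrt(2)*d^3/2 + d^3 - 7*sqrt(2)*d^2/2 + 2*d^2 + 2*d + 3*sqrt(2)*d + 3*sqrt(2)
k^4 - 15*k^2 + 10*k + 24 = (k - 3)*(k - 2)*(k + 1)*(k + 4)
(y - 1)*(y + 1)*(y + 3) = y^3 + 3*y^2 - y - 3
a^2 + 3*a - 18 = (a - 3)*(a + 6)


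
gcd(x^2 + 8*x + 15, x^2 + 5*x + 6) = x + 3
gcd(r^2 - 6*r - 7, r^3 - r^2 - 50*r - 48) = r + 1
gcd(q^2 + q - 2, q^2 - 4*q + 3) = q - 1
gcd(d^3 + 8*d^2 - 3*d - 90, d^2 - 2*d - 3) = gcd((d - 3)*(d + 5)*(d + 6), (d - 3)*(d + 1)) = d - 3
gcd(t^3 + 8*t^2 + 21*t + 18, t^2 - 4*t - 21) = t + 3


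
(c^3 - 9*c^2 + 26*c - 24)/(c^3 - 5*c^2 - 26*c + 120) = (c^2 - 5*c + 6)/(c^2 - c - 30)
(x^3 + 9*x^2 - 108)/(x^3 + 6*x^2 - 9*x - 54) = (x + 6)/(x + 3)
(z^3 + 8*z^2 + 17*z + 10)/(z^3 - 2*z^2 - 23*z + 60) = (z^2 + 3*z + 2)/(z^2 - 7*z + 12)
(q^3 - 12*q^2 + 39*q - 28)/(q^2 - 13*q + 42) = (q^2 - 5*q + 4)/(q - 6)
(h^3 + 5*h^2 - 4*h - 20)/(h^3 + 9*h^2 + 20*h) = (h^2 - 4)/(h*(h + 4))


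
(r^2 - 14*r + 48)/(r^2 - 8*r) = (r - 6)/r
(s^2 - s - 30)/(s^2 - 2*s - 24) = (s + 5)/(s + 4)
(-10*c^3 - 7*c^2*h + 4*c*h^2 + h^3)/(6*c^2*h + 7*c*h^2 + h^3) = (-10*c^2 + 3*c*h + h^2)/(h*(6*c + h))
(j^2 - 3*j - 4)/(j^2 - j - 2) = (j - 4)/(j - 2)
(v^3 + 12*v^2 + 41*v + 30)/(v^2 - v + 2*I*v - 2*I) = (v^3 + 12*v^2 + 41*v + 30)/(v^2 - v + 2*I*v - 2*I)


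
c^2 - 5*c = c*(c - 5)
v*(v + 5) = v^2 + 5*v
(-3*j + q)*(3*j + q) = -9*j^2 + q^2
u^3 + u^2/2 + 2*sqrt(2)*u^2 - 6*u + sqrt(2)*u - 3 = (u + 1/2)*(u - sqrt(2))*(u + 3*sqrt(2))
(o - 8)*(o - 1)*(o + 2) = o^3 - 7*o^2 - 10*o + 16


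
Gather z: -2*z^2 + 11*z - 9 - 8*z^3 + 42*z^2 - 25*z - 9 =-8*z^3 + 40*z^2 - 14*z - 18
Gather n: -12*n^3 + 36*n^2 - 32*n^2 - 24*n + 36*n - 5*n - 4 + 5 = -12*n^3 + 4*n^2 + 7*n + 1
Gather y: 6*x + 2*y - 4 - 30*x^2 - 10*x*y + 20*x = -30*x^2 + 26*x + y*(2 - 10*x) - 4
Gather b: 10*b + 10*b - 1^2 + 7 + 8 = 20*b + 14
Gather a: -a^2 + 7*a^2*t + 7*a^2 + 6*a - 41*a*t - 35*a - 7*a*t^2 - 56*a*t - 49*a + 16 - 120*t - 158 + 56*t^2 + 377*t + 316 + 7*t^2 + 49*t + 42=a^2*(7*t + 6) + a*(-7*t^2 - 97*t - 78) + 63*t^2 + 306*t + 216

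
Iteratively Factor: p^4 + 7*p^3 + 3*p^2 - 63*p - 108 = (p - 3)*(p^3 + 10*p^2 + 33*p + 36) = (p - 3)*(p + 3)*(p^2 + 7*p + 12) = (p - 3)*(p + 3)*(p + 4)*(p + 3)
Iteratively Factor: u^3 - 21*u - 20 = (u - 5)*(u^2 + 5*u + 4) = (u - 5)*(u + 4)*(u + 1)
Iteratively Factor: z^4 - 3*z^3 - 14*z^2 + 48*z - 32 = (z + 4)*(z^3 - 7*z^2 + 14*z - 8) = (z - 1)*(z + 4)*(z^2 - 6*z + 8) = (z - 4)*(z - 1)*(z + 4)*(z - 2)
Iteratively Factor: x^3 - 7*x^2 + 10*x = (x)*(x^2 - 7*x + 10) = x*(x - 5)*(x - 2)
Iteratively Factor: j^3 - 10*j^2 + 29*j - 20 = (j - 1)*(j^2 - 9*j + 20) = (j - 5)*(j - 1)*(j - 4)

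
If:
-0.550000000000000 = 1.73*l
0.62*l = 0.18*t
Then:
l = -0.32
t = -1.10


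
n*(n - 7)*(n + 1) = n^3 - 6*n^2 - 7*n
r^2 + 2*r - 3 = (r - 1)*(r + 3)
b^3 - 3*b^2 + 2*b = b*(b - 2)*(b - 1)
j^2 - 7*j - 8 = (j - 8)*(j + 1)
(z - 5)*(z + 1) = z^2 - 4*z - 5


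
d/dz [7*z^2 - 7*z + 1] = 14*z - 7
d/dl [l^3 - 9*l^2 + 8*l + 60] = 3*l^2 - 18*l + 8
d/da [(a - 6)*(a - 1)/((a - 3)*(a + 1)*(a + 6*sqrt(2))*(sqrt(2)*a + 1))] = (-sqrt(2)*(a - 6)*(a - 3)*(a - 1)*(a + 1)*(a + 6*sqrt(2)) - (a - 6)*(a - 3)*(a - 1)*(a + 1)*(sqrt(2)*a + 1) - (a - 6)*(a - 3)*(a - 1)*(a + 6*sqrt(2))*(sqrt(2)*a + 1) - (a - 6)*(a - 1)*(a + 1)*(a + 6*sqrt(2))*(sqrt(2)*a + 1) + (a - 3)*(a + 1)*(a + 6*sqrt(2))*(2*a - 7)*(sqrt(2)*a + 1))/((a - 3)^2*(a + 1)^2*(a + 6*sqrt(2))^2*(sqrt(2)*a + 1)^2)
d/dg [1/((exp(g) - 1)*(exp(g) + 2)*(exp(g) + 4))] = -((exp(g) - 1)*(exp(g) + 2) + (exp(g) - 1)*(exp(g) + 4) + (exp(g) + 2)*(exp(g) + 4))/(4*(exp(g) + 2)^2*(exp(g) + 4)^2*sinh(g/2)^2)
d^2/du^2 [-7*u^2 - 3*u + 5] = -14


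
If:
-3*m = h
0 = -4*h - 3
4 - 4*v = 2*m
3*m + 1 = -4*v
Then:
No Solution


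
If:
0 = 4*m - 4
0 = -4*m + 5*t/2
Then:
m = 1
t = 8/5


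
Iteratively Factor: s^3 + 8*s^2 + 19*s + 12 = (s + 3)*(s^2 + 5*s + 4) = (s + 1)*(s + 3)*(s + 4)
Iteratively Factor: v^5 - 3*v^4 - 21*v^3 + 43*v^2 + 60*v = (v - 5)*(v^4 + 2*v^3 - 11*v^2 - 12*v) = (v - 5)*(v - 3)*(v^3 + 5*v^2 + 4*v) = v*(v - 5)*(v - 3)*(v^2 + 5*v + 4) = v*(v - 5)*(v - 3)*(v + 1)*(v + 4)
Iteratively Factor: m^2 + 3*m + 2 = (m + 2)*(m + 1)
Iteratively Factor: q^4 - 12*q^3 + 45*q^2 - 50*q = (q)*(q^3 - 12*q^2 + 45*q - 50) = q*(q - 5)*(q^2 - 7*q + 10) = q*(q - 5)^2*(q - 2)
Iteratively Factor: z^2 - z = (z - 1)*(z)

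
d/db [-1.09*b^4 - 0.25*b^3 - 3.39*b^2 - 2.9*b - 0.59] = -4.36*b^3 - 0.75*b^2 - 6.78*b - 2.9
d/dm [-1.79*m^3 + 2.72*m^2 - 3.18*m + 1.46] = -5.37*m^2 + 5.44*m - 3.18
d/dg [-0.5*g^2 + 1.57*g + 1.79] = 1.57 - 1.0*g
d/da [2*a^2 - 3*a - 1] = 4*a - 3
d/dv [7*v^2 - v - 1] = 14*v - 1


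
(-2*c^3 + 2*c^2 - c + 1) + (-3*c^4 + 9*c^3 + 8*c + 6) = -3*c^4 + 7*c^3 + 2*c^2 + 7*c + 7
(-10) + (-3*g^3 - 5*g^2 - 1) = -3*g^3 - 5*g^2 - 11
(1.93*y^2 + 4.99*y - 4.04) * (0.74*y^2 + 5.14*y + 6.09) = 1.4282*y^4 + 13.6128*y^3 + 34.4127*y^2 + 9.6235*y - 24.6036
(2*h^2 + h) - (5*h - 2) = 2*h^2 - 4*h + 2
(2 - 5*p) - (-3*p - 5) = 7 - 2*p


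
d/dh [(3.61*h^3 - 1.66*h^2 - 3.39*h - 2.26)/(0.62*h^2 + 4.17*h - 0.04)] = (2.2382*h^4 + 30.1074*h^3 - 5.2536*h^2 + 2.9352*h + 9.5598)/(0.3844*h^4 + 5.1708*h^3 + 17.3393*h^2 - 0.3336*h + 0.0016)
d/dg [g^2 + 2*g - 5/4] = 2*g + 2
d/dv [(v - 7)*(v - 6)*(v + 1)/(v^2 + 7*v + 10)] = (v^4 + 14*v^3 - 83*v^2 - 324*v - 4)/(v^4 + 14*v^3 + 69*v^2 + 140*v + 100)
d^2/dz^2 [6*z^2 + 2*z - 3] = 12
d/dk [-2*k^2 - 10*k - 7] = -4*k - 10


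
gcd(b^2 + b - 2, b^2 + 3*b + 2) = b + 2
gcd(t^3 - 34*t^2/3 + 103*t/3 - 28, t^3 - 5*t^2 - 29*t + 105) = t^2 - 10*t + 21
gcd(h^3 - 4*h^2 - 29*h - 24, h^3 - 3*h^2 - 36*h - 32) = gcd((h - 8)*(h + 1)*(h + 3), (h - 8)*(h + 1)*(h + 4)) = h^2 - 7*h - 8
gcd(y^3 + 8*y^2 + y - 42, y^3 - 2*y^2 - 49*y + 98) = y^2 + 5*y - 14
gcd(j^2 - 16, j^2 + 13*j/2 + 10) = j + 4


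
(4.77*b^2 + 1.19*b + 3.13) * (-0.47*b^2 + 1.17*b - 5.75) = -2.2419*b^4 + 5.0216*b^3 - 27.5063*b^2 - 3.1804*b - 17.9975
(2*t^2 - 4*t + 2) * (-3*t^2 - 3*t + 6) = -6*t^4 + 6*t^3 + 18*t^2 - 30*t + 12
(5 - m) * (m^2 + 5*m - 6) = -m^3 + 31*m - 30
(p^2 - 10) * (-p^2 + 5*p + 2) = -p^4 + 5*p^3 + 12*p^2 - 50*p - 20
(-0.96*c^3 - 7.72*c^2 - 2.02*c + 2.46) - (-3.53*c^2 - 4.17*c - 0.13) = -0.96*c^3 - 4.19*c^2 + 2.15*c + 2.59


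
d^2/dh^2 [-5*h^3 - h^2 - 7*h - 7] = -30*h - 2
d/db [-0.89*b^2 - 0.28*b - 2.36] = -1.78*b - 0.28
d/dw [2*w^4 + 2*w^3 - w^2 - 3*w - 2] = 8*w^3 + 6*w^2 - 2*w - 3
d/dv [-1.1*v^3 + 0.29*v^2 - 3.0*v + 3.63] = -3.3*v^2 + 0.58*v - 3.0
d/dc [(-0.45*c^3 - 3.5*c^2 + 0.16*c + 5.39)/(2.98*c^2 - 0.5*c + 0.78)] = (-1.341*c^4 + 0.449999999999999*c^3 + 0.2202*c^2 - 37.5844*c + 2.8198)/(8.8804*c^4 - 2.98*c^3 + 4.8988*c^2 - 0.78*c + 0.6084)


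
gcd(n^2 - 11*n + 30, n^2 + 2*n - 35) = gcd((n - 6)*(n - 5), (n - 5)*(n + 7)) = n - 5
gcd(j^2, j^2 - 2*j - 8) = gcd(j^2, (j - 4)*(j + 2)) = 1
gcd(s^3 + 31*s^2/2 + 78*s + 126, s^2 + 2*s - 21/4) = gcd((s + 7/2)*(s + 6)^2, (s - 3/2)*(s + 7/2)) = s + 7/2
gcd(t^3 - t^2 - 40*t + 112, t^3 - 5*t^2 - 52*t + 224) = t^2 + 3*t - 28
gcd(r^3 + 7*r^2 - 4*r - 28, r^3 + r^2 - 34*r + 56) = r^2 + 5*r - 14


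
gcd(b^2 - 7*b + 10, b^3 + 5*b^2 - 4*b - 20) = b - 2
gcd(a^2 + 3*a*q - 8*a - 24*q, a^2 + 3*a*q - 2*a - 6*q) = a + 3*q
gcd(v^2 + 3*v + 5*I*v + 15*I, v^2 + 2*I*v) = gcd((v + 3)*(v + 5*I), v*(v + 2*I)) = 1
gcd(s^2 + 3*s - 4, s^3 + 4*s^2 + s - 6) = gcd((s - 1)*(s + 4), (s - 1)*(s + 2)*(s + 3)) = s - 1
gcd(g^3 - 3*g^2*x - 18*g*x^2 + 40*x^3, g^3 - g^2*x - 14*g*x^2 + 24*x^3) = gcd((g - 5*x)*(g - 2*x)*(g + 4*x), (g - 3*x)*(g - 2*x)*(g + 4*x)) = -g^2 - 2*g*x + 8*x^2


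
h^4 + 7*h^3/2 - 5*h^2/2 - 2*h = h*(h - 1)*(h + 1/2)*(h + 4)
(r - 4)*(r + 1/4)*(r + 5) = r^3 + 5*r^2/4 - 79*r/4 - 5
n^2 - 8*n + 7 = (n - 7)*(n - 1)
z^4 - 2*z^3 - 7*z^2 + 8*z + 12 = (z - 3)*(z - 2)*(z + 1)*(z + 2)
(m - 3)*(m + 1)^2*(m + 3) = m^4 + 2*m^3 - 8*m^2 - 18*m - 9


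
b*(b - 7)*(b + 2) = b^3 - 5*b^2 - 14*b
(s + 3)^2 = s^2 + 6*s + 9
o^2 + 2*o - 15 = (o - 3)*(o + 5)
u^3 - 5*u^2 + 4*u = u*(u - 4)*(u - 1)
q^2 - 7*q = q*(q - 7)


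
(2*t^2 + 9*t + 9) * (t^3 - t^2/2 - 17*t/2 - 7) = 2*t^5 + 8*t^4 - 25*t^3/2 - 95*t^2 - 279*t/2 - 63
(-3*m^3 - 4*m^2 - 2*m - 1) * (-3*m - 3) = 9*m^4 + 21*m^3 + 18*m^2 + 9*m + 3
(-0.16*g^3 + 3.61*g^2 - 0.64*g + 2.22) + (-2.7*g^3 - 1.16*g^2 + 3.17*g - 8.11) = -2.86*g^3 + 2.45*g^2 + 2.53*g - 5.89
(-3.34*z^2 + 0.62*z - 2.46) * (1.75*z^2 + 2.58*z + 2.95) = -5.845*z^4 - 7.5322*z^3 - 12.5584*z^2 - 4.5178*z - 7.257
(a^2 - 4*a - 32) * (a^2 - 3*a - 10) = a^4 - 7*a^3 - 30*a^2 + 136*a + 320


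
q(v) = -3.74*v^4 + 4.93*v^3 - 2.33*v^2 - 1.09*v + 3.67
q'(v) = -14.96*v^3 + 14.79*v^2 - 4.66*v - 1.09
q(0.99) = 1.50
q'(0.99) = -5.72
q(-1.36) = -24.35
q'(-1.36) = 70.23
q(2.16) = -41.28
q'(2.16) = -92.91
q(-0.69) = 0.85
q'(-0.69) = 14.08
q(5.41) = -2493.57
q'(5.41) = -1962.20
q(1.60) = -8.36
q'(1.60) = -31.96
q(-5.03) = -3071.31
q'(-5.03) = 2300.41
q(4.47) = -1100.58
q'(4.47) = -1062.55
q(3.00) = -190.40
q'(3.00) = -285.88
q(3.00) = -190.40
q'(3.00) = -285.88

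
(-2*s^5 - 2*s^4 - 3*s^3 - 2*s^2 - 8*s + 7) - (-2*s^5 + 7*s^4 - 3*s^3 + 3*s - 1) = -9*s^4 - 2*s^2 - 11*s + 8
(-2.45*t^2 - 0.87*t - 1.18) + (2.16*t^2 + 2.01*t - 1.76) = -0.29*t^2 + 1.14*t - 2.94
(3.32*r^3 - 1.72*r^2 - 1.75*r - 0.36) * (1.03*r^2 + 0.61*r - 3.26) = 3.4196*r^5 + 0.2536*r^4 - 13.6749*r^3 + 4.1689*r^2 + 5.4854*r + 1.1736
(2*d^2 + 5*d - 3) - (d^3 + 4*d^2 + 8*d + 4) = -d^3 - 2*d^2 - 3*d - 7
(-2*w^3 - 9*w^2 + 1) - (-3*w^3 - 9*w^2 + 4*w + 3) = w^3 - 4*w - 2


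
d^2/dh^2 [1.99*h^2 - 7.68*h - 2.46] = 3.98000000000000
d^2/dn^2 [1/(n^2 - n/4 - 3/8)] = 64*(16*n^2 - 4*n - (8*n - 1)^2 - 6)/(-8*n^2 + 2*n + 3)^3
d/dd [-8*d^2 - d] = -16*d - 1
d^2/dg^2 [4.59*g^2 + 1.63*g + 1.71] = 9.18000000000000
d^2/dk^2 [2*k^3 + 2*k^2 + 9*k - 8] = 12*k + 4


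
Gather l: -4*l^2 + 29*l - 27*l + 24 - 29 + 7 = -4*l^2 + 2*l + 2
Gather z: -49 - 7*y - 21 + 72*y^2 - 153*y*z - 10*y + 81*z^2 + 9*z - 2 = 72*y^2 - 17*y + 81*z^2 + z*(9 - 153*y) - 72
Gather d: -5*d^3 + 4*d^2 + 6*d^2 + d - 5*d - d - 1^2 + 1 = -5*d^3 + 10*d^2 - 5*d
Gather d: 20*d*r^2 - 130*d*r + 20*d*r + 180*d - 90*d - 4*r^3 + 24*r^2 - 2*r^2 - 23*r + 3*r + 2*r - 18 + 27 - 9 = d*(20*r^2 - 110*r + 90) - 4*r^3 + 22*r^2 - 18*r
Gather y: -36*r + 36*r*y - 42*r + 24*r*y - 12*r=60*r*y - 90*r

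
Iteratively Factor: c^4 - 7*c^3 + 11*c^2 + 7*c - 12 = (c + 1)*(c^3 - 8*c^2 + 19*c - 12) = (c - 1)*(c + 1)*(c^2 - 7*c + 12) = (c - 3)*(c - 1)*(c + 1)*(c - 4)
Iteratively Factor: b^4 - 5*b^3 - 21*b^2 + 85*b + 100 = (b + 4)*(b^3 - 9*b^2 + 15*b + 25) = (b - 5)*(b + 4)*(b^2 - 4*b - 5) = (b - 5)*(b + 1)*(b + 4)*(b - 5)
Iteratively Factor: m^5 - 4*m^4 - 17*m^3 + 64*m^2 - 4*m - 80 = (m - 2)*(m^4 - 2*m^3 - 21*m^2 + 22*m + 40) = (m - 2)*(m + 4)*(m^3 - 6*m^2 + 3*m + 10) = (m - 2)*(m + 1)*(m + 4)*(m^2 - 7*m + 10) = (m - 5)*(m - 2)*(m + 1)*(m + 4)*(m - 2)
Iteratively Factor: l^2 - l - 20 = (l + 4)*(l - 5)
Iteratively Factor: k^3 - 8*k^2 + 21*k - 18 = (k - 2)*(k^2 - 6*k + 9) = (k - 3)*(k - 2)*(k - 3)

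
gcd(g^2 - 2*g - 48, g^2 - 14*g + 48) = g - 8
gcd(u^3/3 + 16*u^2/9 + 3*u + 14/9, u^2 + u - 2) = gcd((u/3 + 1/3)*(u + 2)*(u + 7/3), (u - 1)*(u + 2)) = u + 2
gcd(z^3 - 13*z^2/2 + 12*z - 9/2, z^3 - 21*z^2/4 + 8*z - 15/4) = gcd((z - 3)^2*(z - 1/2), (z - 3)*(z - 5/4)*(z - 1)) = z - 3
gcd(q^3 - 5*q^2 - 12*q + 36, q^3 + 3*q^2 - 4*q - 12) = q^2 + q - 6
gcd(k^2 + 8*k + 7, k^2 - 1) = k + 1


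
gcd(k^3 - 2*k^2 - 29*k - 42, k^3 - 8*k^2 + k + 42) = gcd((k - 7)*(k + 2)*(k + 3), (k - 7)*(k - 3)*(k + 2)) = k^2 - 5*k - 14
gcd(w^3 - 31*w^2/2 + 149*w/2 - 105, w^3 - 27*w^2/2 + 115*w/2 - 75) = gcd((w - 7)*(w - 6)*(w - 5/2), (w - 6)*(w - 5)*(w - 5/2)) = w^2 - 17*w/2 + 15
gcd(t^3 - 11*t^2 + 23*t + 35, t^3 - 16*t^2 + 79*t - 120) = t - 5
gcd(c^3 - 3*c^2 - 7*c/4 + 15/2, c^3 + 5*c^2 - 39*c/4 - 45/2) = c^2 - c - 15/4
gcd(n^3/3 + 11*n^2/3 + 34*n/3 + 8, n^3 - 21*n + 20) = 1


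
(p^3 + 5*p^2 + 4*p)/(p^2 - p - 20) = p*(p + 1)/(p - 5)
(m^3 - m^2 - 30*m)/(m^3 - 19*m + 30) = m*(m - 6)/(m^2 - 5*m + 6)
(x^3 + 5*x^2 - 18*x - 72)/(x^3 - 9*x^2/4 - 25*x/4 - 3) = 4*(x^2 + 9*x + 18)/(4*x^2 + 7*x + 3)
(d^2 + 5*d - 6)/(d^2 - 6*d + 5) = (d + 6)/(d - 5)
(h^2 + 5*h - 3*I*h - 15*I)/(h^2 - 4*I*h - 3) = (h + 5)/(h - I)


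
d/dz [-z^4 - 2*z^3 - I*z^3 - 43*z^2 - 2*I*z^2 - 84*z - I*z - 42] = -4*z^3 - 3*z^2*(2 + I) - 2*z*(43 + 2*I) - 84 - I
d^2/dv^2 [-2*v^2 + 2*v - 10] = -4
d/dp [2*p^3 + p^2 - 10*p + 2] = 6*p^2 + 2*p - 10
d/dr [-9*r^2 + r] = 1 - 18*r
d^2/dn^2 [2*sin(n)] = -2*sin(n)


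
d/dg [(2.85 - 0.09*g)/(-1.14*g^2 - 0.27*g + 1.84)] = (-0.1026*g^2 + 6.498*g + 0.6039)/(1.2996*g^4 + 0.6156*g^3 - 4.1223*g^2 - 0.9936*g + 3.3856)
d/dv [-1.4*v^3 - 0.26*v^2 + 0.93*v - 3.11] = -4.2*v^2 - 0.52*v + 0.93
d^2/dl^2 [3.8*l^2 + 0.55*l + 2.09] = 7.60000000000000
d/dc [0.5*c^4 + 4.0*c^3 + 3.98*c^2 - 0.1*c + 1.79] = 2.0*c^3 + 12.0*c^2 + 7.96*c - 0.1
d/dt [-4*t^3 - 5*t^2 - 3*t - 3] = -12*t^2 - 10*t - 3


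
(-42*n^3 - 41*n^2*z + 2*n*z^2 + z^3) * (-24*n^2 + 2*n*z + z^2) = 1008*n^5 + 900*n^4*z - 172*n^3*z^2 - 61*n^2*z^3 + 4*n*z^4 + z^5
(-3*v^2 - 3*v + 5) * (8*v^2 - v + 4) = -24*v^4 - 21*v^3 + 31*v^2 - 17*v + 20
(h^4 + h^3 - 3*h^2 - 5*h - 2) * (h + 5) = h^5 + 6*h^4 + 2*h^3 - 20*h^2 - 27*h - 10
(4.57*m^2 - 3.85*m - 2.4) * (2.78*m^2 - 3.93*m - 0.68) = 12.7046*m^4 - 28.6631*m^3 + 5.3509*m^2 + 12.05*m + 1.632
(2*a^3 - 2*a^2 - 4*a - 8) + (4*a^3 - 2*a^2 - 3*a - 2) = 6*a^3 - 4*a^2 - 7*a - 10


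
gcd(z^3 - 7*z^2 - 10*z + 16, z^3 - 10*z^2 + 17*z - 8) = z^2 - 9*z + 8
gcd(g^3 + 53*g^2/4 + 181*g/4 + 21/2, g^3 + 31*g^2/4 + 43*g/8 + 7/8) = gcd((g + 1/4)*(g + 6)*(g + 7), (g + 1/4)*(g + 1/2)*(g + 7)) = g^2 + 29*g/4 + 7/4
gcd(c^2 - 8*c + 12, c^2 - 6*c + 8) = c - 2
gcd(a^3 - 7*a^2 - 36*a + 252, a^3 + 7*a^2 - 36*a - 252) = a^2 - 36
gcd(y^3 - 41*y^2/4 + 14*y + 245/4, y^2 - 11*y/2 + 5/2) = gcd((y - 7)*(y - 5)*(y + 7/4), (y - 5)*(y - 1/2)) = y - 5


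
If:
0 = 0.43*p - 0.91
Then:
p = 2.12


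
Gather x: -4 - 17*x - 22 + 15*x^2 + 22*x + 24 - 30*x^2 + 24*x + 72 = -15*x^2 + 29*x + 70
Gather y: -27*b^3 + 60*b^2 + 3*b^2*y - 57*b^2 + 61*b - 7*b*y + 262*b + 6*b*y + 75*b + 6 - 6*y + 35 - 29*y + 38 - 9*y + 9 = -27*b^3 + 3*b^2 + 398*b + y*(3*b^2 - b - 44) + 88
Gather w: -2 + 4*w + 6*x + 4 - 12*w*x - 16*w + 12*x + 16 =w*(-12*x - 12) + 18*x + 18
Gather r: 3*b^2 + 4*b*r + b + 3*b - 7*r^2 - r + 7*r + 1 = 3*b^2 + 4*b - 7*r^2 + r*(4*b + 6) + 1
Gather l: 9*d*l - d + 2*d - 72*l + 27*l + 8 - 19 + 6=d + l*(9*d - 45) - 5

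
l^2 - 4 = (l - 2)*(l + 2)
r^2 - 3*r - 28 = (r - 7)*(r + 4)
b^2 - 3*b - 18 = (b - 6)*(b + 3)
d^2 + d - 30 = (d - 5)*(d + 6)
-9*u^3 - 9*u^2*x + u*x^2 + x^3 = (-3*u + x)*(u + x)*(3*u + x)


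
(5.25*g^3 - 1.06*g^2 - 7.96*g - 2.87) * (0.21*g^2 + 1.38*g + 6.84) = 1.1025*g^5 + 7.0224*g^4 + 32.7756*g^3 - 18.8379*g^2 - 58.407*g - 19.6308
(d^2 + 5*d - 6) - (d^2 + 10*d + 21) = -5*d - 27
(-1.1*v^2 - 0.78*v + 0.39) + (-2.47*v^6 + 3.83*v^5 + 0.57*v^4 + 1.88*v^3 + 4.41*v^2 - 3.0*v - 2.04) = -2.47*v^6 + 3.83*v^5 + 0.57*v^4 + 1.88*v^3 + 3.31*v^2 - 3.78*v - 1.65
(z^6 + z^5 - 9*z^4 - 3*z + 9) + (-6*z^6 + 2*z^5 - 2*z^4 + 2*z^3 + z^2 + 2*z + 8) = -5*z^6 + 3*z^5 - 11*z^4 + 2*z^3 + z^2 - z + 17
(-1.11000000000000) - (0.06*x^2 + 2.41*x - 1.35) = -0.06*x^2 - 2.41*x + 0.24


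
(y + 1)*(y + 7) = y^2 + 8*y + 7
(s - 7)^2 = s^2 - 14*s + 49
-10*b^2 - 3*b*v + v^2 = (-5*b + v)*(2*b + v)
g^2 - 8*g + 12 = (g - 6)*(g - 2)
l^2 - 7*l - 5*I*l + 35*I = (l - 7)*(l - 5*I)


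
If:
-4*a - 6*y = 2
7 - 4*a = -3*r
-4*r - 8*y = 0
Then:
No Solution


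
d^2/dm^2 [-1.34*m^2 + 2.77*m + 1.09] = -2.68000000000000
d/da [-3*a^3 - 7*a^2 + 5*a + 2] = -9*a^2 - 14*a + 5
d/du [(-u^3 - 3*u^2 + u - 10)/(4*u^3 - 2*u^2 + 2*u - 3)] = (14*u^4 - 12*u^3 + 125*u^2 - 22*u + 17)/(16*u^6 - 16*u^5 + 20*u^4 - 32*u^3 + 16*u^2 - 12*u + 9)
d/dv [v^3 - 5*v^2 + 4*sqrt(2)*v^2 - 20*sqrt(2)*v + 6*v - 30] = 3*v^2 - 10*v + 8*sqrt(2)*v - 20*sqrt(2) + 6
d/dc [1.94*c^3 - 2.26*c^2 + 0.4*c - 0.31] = 5.82*c^2 - 4.52*c + 0.4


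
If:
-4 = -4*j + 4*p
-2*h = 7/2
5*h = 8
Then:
No Solution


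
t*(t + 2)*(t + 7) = t^3 + 9*t^2 + 14*t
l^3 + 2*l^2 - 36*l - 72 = (l - 6)*(l + 2)*(l + 6)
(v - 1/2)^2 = v^2 - v + 1/4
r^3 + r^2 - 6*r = r*(r - 2)*(r + 3)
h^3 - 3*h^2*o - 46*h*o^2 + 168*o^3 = (h - 6*o)*(h - 4*o)*(h + 7*o)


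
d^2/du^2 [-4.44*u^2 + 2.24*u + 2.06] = -8.88000000000000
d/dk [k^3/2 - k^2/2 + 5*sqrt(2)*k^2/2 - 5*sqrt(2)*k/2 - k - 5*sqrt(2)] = 3*k^2/2 - k + 5*sqrt(2)*k - 5*sqrt(2)/2 - 1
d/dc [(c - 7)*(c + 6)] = 2*c - 1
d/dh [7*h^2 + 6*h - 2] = 14*h + 6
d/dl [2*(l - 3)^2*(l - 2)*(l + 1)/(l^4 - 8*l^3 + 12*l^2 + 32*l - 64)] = 2*(-l^3 - 10*l^2 + 47*l - 24)/(l^5 - 8*l^4 + 4*l^3 + 80*l^2 - 64*l - 256)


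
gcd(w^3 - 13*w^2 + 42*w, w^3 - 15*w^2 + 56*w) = w^2 - 7*w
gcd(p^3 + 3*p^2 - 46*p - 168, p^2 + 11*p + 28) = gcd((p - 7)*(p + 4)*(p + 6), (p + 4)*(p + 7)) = p + 4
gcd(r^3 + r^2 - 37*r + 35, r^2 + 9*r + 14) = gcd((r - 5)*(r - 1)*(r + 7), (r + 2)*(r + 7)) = r + 7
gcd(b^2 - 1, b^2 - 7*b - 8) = b + 1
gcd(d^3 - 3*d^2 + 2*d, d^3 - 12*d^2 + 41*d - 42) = d - 2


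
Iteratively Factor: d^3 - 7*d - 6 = (d + 2)*(d^2 - 2*d - 3) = (d - 3)*(d + 2)*(d + 1)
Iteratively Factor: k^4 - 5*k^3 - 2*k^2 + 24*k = (k - 3)*(k^3 - 2*k^2 - 8*k) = (k - 4)*(k - 3)*(k^2 + 2*k) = (k - 4)*(k - 3)*(k + 2)*(k)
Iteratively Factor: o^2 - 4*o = (o - 4)*(o)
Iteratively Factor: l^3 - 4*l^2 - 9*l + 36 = (l - 3)*(l^2 - l - 12) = (l - 3)*(l + 3)*(l - 4)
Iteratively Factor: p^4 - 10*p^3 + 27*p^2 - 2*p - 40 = (p - 5)*(p^3 - 5*p^2 + 2*p + 8) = (p - 5)*(p - 2)*(p^2 - 3*p - 4) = (p - 5)*(p - 4)*(p - 2)*(p + 1)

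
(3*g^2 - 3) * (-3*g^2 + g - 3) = -9*g^4 + 3*g^3 - 3*g + 9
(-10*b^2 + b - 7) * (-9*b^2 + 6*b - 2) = 90*b^4 - 69*b^3 + 89*b^2 - 44*b + 14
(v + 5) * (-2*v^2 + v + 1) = -2*v^3 - 9*v^2 + 6*v + 5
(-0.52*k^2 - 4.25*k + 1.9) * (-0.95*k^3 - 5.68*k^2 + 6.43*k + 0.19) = 0.494*k^5 + 6.9911*k^4 + 18.9914*k^3 - 38.2183*k^2 + 11.4095*k + 0.361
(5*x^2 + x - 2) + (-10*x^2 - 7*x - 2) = -5*x^2 - 6*x - 4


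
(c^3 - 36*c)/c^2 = c - 36/c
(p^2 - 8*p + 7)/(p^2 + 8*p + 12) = (p^2 - 8*p + 7)/(p^2 + 8*p + 12)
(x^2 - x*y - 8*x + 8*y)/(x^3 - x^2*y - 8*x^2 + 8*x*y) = 1/x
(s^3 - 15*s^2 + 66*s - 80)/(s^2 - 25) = (s^2 - 10*s + 16)/(s + 5)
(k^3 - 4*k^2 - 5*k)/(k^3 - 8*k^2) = (k^2 - 4*k - 5)/(k*(k - 8))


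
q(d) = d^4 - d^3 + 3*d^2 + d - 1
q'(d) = 4*d^3 - 3*d^2 + 6*d + 1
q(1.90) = 17.90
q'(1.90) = 29.01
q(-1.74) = 20.78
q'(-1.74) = -39.59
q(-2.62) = 82.08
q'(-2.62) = -107.25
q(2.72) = 58.53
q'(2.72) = 75.62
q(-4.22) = 440.50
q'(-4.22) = -378.35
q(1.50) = 8.94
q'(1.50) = 16.75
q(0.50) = 0.19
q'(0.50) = 3.75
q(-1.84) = 25.01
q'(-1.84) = -45.11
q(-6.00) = 1613.00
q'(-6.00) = -1007.00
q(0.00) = -1.00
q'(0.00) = 1.00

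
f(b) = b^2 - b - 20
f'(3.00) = 5.00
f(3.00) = -14.00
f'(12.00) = 23.00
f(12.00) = 112.00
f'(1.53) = 2.06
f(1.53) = -19.19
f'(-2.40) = -5.80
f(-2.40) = -11.84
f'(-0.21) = -1.42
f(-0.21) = -19.75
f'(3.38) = 5.76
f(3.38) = -11.96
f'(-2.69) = -6.38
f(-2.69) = -10.07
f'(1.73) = 2.46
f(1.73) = -18.74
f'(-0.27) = -1.54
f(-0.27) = -19.66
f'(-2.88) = -6.76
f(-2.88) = -8.83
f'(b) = 2*b - 1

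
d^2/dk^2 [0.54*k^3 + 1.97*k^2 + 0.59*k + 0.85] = 3.24*k + 3.94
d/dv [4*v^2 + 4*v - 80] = 8*v + 4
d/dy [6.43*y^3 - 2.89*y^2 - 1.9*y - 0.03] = 19.29*y^2 - 5.78*y - 1.9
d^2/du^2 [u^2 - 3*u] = 2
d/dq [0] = 0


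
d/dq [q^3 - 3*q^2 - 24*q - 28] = 3*q^2 - 6*q - 24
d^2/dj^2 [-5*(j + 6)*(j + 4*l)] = -10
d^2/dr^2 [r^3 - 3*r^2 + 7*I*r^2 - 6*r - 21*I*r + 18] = 6*r - 6 + 14*I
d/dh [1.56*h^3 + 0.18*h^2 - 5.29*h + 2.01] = 4.68*h^2 + 0.36*h - 5.29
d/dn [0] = 0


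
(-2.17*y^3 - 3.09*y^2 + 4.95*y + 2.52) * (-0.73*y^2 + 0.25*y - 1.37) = 1.5841*y^5 + 1.7132*y^4 - 1.4131*y^3 + 3.6312*y^2 - 6.1515*y - 3.4524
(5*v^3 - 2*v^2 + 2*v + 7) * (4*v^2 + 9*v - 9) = 20*v^5 + 37*v^4 - 55*v^3 + 64*v^2 + 45*v - 63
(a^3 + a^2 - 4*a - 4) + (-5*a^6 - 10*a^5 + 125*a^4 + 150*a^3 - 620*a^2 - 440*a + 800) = -5*a^6 - 10*a^5 + 125*a^4 + 151*a^3 - 619*a^2 - 444*a + 796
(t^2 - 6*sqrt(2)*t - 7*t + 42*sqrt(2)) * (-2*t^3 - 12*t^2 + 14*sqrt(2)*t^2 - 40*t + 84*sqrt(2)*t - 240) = -2*t^5 + 2*t^4 + 26*sqrt(2)*t^4 - 124*t^3 - 26*sqrt(2)*t^3 - 852*sqrt(2)*t^2 + 208*t^2 - 240*sqrt(2)*t + 8736*t - 10080*sqrt(2)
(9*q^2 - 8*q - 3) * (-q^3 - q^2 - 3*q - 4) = -9*q^5 - q^4 - 16*q^3 - 9*q^2 + 41*q + 12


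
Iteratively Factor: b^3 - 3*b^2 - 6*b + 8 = (b + 2)*(b^2 - 5*b + 4) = (b - 1)*(b + 2)*(b - 4)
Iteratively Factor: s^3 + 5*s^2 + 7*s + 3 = (s + 1)*(s^2 + 4*s + 3) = (s + 1)*(s + 3)*(s + 1)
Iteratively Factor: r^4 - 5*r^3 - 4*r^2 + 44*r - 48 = (r - 4)*(r^3 - r^2 - 8*r + 12) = (r - 4)*(r + 3)*(r^2 - 4*r + 4) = (r - 4)*(r - 2)*(r + 3)*(r - 2)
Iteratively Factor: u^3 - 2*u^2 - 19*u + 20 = (u - 5)*(u^2 + 3*u - 4) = (u - 5)*(u + 4)*(u - 1)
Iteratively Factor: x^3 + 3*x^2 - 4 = (x + 2)*(x^2 + x - 2) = (x - 1)*(x + 2)*(x + 2)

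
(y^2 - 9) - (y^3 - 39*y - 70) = -y^3 + y^2 + 39*y + 61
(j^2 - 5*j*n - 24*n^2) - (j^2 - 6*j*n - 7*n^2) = j*n - 17*n^2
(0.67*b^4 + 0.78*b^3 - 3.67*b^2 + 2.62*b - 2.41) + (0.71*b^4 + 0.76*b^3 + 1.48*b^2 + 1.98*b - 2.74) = 1.38*b^4 + 1.54*b^3 - 2.19*b^2 + 4.6*b - 5.15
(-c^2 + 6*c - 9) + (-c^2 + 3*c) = -2*c^2 + 9*c - 9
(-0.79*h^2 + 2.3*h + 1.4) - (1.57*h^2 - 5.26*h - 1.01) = -2.36*h^2 + 7.56*h + 2.41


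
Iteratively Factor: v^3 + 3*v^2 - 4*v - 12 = (v + 3)*(v^2 - 4) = (v + 2)*(v + 3)*(v - 2)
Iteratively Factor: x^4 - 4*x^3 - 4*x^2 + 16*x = (x)*(x^3 - 4*x^2 - 4*x + 16) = x*(x + 2)*(x^2 - 6*x + 8) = x*(x - 2)*(x + 2)*(x - 4)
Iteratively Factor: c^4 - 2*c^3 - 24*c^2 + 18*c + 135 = (c + 3)*(c^3 - 5*c^2 - 9*c + 45) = (c - 3)*(c + 3)*(c^2 - 2*c - 15) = (c - 3)*(c + 3)^2*(c - 5)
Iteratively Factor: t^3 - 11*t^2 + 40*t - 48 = (t - 4)*(t^2 - 7*t + 12) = (t - 4)*(t - 3)*(t - 4)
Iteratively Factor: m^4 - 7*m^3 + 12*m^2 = (m - 4)*(m^3 - 3*m^2) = (m - 4)*(m - 3)*(m^2) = m*(m - 4)*(m - 3)*(m)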